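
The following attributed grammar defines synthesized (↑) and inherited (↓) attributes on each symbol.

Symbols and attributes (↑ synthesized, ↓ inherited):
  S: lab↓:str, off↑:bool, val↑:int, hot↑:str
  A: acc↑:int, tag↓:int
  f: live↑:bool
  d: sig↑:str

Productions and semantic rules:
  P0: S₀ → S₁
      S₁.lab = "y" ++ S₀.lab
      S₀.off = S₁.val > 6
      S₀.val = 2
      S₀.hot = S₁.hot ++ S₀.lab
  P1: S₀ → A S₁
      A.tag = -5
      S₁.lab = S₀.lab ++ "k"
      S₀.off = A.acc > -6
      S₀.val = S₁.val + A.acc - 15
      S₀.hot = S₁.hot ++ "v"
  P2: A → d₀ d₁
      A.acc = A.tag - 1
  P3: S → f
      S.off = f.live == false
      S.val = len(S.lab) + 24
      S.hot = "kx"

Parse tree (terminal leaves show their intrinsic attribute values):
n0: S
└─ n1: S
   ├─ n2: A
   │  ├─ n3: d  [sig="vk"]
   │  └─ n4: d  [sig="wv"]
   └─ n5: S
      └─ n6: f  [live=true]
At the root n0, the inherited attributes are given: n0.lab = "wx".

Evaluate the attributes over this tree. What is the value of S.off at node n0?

1. n0.lab = "wx"  [given at root]
2. n1.lab = "ywx"  ["y" ++ S₀.lab]
3. n2.tag = -5  [-5]
4. n3.sig = "vk"  [terminal]
5. n4.sig = "wv"  [terminal]
6. n2.acc = -6  [A.tag - 1]
7. n5.lab = "ywxk"  [S₀.lab ++ "k"]
8. n6.live = true  [terminal]
9. n5.off = false  [f.live == false]
10. n5.val = 28  [len(S.lab) + 24]
11. n5.hot = "kx"  ["kx"]
12. n1.off = false  [A.acc > -6]
13. n1.val = 7  [S₁.val + A.acc - 15]
14. n1.hot = "kxv"  [S₁.hot ++ "v"]
15. n0.off = true  [S₁.val > 6]
16. n0.val = 2  [2]
17. n0.hot = "kxvwx"  [S₁.hot ++ S₀.lab]

true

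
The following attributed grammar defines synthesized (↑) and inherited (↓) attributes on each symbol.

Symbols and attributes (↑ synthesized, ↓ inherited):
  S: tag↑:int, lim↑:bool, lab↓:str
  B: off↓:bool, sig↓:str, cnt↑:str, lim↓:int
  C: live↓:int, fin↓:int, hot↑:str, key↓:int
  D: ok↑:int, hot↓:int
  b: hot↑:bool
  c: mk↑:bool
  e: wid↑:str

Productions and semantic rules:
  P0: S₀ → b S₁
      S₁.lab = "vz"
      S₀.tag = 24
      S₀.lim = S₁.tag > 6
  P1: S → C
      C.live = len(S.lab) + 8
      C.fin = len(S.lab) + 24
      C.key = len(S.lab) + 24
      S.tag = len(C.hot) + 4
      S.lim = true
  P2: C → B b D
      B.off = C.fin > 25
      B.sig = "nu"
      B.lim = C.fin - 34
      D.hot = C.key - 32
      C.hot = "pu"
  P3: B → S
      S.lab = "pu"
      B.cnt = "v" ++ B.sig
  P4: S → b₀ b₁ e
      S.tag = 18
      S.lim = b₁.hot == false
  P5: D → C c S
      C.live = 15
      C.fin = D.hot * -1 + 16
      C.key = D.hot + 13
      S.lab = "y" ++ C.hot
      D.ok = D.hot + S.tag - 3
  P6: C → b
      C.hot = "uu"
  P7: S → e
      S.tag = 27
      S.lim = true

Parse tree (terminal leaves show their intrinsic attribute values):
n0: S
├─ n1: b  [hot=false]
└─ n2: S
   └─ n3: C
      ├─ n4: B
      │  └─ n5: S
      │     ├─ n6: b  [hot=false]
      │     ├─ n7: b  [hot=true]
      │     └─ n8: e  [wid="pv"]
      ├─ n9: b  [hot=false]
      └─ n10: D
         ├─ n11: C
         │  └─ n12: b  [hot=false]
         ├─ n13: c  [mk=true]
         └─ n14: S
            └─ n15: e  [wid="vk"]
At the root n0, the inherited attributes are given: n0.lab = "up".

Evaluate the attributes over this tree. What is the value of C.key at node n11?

7

1. n0.lab = "up"  [given at root]
2. n1.hot = false  [terminal]
3. n2.lab = "vz"  ["vz"]
4. n3.live = 10  [len(S.lab) + 8]
5. n3.fin = 26  [len(S.lab) + 24]
6. n3.key = 26  [len(S.lab) + 24]
7. n4.off = true  [C.fin > 25]
8. n4.sig = "nu"  ["nu"]
9. n4.lim = -8  [C.fin - 34]
10. n5.lab = "pu"  ["pu"]
11. n6.hot = false  [terminal]
12. n7.hot = true  [terminal]
13. n8.wid = "pv"  [terminal]
14. n5.tag = 18  [18]
15. n5.lim = false  [b₁.hot == false]
16. n4.cnt = "vnu"  ["v" ++ B.sig]
17. n9.hot = false  [terminal]
18. n10.hot = -6  [C.key - 32]
19. n11.live = 15  [15]
20. n11.fin = 22  [D.hot * -1 + 16]
21. n11.key = 7  [D.hot + 13]
22. n12.hot = false  [terminal]
23. n11.hot = "uu"  ["uu"]
24. n13.mk = true  [terminal]
25. n14.lab = "yuu"  ["y" ++ C.hot]
26. n15.wid = "vk"  [terminal]
27. n14.tag = 27  [27]
28. n14.lim = true  [true]
29. n10.ok = 18  [D.hot + S.tag - 3]
30. n3.hot = "pu"  ["pu"]
31. n2.tag = 6  [len(C.hot) + 4]
32. n2.lim = true  [true]
33. n0.tag = 24  [24]
34. n0.lim = false  [S₁.tag > 6]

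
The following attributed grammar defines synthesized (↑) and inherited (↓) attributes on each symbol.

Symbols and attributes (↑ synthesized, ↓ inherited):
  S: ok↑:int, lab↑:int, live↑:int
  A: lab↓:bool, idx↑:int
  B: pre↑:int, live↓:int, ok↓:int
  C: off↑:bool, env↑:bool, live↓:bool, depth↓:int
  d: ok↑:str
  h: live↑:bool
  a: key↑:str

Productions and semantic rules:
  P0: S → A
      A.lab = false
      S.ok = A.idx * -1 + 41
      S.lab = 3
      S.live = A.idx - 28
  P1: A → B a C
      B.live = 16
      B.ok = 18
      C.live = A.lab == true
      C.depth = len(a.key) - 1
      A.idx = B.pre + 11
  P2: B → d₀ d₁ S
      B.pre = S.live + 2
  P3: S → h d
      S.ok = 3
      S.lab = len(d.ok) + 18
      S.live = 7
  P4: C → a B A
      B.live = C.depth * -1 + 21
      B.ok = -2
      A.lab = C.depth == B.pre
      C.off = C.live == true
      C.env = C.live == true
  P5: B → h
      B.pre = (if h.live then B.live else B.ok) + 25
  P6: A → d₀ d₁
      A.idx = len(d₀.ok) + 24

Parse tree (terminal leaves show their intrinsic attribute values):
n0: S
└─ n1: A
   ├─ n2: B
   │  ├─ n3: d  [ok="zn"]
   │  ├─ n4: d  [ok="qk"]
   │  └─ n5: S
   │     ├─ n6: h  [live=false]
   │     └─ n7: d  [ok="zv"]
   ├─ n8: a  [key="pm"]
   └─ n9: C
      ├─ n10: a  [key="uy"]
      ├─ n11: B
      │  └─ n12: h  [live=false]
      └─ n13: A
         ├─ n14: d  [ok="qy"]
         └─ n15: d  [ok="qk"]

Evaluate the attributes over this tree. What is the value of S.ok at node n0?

1. n1.lab = false  [false]
2. n2.live = 16  [16]
3. n2.ok = 18  [18]
4. n3.ok = "zn"  [terminal]
5. n4.ok = "qk"  [terminal]
6. n6.live = false  [terminal]
7. n7.ok = "zv"  [terminal]
8. n5.ok = 3  [3]
9. n5.lab = 20  [len(d.ok) + 18]
10. n5.live = 7  [7]
11. n2.pre = 9  [S.live + 2]
12. n8.key = "pm"  [terminal]
13. n9.live = false  [A.lab == true]
14. n9.depth = 1  [len(a.key) - 1]
15. n10.key = "uy"  [terminal]
16. n11.live = 20  [C.depth * -1 + 21]
17. n11.ok = -2  [-2]
18. n12.live = false  [terminal]
19. n11.pre = 23  [(if h.live then B.live else B.ok) + 25]
20. n13.lab = false  [C.depth == B.pre]
21. n14.ok = "qy"  [terminal]
22. n15.ok = "qk"  [terminal]
23. n13.idx = 26  [len(d₀.ok) + 24]
24. n9.off = false  [C.live == true]
25. n9.env = false  [C.live == true]
26. n1.idx = 20  [B.pre + 11]
27. n0.ok = 21  [A.idx * -1 + 41]
28. n0.lab = 3  [3]
29. n0.live = -8  [A.idx - 28]

21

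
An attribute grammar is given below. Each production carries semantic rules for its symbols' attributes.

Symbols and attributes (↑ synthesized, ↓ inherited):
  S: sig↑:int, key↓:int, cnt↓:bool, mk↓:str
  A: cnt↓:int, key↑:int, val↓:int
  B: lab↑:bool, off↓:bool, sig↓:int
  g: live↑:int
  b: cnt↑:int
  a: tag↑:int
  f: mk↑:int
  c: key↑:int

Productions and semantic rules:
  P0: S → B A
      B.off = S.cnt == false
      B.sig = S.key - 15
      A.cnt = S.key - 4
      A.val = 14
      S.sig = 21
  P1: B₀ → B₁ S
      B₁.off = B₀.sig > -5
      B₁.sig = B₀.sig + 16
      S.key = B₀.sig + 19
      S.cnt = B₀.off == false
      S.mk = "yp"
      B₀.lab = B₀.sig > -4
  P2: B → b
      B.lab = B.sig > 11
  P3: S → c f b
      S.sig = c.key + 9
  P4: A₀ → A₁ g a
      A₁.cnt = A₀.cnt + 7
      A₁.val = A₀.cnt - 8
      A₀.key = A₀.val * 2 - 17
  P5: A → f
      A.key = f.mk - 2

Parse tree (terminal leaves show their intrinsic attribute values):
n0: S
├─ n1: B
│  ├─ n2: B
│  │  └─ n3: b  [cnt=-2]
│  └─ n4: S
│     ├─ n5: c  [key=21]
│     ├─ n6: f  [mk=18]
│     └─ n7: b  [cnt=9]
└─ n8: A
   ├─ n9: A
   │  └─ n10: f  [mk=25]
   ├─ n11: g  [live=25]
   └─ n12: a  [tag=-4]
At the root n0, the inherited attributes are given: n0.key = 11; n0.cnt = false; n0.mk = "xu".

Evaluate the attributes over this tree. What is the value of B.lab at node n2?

true

1. n0.key = 11  [given at root]
2. n0.cnt = false  [given at root]
3. n0.mk = "xu"  [given at root]
4. n1.off = true  [S.cnt == false]
5. n1.sig = -4  [S.key - 15]
6. n2.off = true  [B₀.sig > -5]
7. n2.sig = 12  [B₀.sig + 16]
8. n3.cnt = -2  [terminal]
9. n2.lab = true  [B.sig > 11]
10. n4.key = 15  [B₀.sig + 19]
11. n4.cnt = false  [B₀.off == false]
12. n4.mk = "yp"  ["yp"]
13. n5.key = 21  [terminal]
14. n6.mk = 18  [terminal]
15. n7.cnt = 9  [terminal]
16. n4.sig = 30  [c.key + 9]
17. n1.lab = false  [B₀.sig > -4]
18. n8.cnt = 7  [S.key - 4]
19. n8.val = 14  [14]
20. n9.cnt = 14  [A₀.cnt + 7]
21. n9.val = -1  [A₀.cnt - 8]
22. n10.mk = 25  [terminal]
23. n9.key = 23  [f.mk - 2]
24. n11.live = 25  [terminal]
25. n12.tag = -4  [terminal]
26. n8.key = 11  [A₀.val * 2 - 17]
27. n0.sig = 21  [21]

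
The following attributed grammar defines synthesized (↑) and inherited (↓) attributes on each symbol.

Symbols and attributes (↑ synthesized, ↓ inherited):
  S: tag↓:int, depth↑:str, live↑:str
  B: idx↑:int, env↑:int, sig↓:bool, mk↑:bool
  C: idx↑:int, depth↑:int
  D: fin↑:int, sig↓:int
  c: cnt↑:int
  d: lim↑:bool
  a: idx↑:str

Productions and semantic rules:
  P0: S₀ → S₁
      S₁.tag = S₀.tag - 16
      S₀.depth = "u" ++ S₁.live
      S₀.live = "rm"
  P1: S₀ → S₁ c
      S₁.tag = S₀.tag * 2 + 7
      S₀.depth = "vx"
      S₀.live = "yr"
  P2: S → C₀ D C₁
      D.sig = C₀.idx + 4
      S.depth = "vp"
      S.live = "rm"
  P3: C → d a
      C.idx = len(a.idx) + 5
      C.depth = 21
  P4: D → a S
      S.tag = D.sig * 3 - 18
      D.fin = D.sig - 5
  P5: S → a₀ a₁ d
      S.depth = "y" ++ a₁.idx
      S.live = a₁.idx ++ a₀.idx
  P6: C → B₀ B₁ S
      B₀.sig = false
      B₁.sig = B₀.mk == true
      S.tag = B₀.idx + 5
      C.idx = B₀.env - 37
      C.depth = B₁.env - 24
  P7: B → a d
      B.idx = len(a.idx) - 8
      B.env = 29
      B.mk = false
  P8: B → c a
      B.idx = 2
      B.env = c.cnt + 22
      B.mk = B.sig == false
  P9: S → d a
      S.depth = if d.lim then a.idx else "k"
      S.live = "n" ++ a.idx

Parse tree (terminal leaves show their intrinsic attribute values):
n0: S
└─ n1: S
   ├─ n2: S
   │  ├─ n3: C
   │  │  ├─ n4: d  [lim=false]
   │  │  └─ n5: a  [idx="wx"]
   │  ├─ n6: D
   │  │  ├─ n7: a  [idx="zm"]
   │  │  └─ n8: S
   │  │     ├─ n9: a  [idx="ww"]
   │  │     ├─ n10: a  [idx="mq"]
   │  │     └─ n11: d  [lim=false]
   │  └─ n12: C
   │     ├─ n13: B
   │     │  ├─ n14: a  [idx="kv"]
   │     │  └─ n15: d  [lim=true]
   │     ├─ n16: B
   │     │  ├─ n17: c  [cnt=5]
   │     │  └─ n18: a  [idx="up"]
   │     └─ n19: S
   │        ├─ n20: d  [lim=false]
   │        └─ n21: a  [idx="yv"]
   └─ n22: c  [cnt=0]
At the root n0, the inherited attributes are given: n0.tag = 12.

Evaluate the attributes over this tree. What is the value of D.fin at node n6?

1. n0.tag = 12  [given at root]
2. n1.tag = -4  [S₀.tag - 16]
3. n2.tag = -1  [S₀.tag * 2 + 7]
4. n4.lim = false  [terminal]
5. n5.idx = "wx"  [terminal]
6. n3.idx = 7  [len(a.idx) + 5]
7. n3.depth = 21  [21]
8. n6.sig = 11  [C₀.idx + 4]
9. n7.idx = "zm"  [terminal]
10. n8.tag = 15  [D.sig * 3 - 18]
11. n9.idx = "ww"  [terminal]
12. n10.idx = "mq"  [terminal]
13. n11.lim = false  [terminal]
14. n8.depth = "ymq"  ["y" ++ a₁.idx]
15. n8.live = "mqww"  [a₁.idx ++ a₀.idx]
16. n6.fin = 6  [D.sig - 5]
17. n13.sig = false  [false]
18. n14.idx = "kv"  [terminal]
19. n15.lim = true  [terminal]
20. n13.idx = -6  [len(a.idx) - 8]
21. n13.env = 29  [29]
22. n13.mk = false  [false]
23. n16.sig = false  [B₀.mk == true]
24. n17.cnt = 5  [terminal]
25. n18.idx = "up"  [terminal]
26. n16.idx = 2  [2]
27. n16.env = 27  [c.cnt + 22]
28. n16.mk = true  [B.sig == false]
29. n19.tag = -1  [B₀.idx + 5]
30. n20.lim = false  [terminal]
31. n21.idx = "yv"  [terminal]
32. n19.depth = "k"  [if d.lim then a.idx else "k"]
33. n19.live = "nyv"  ["n" ++ a.idx]
34. n12.idx = -8  [B₀.env - 37]
35. n12.depth = 3  [B₁.env - 24]
36. n2.depth = "vp"  ["vp"]
37. n2.live = "rm"  ["rm"]
38. n22.cnt = 0  [terminal]
39. n1.depth = "vx"  ["vx"]
40. n1.live = "yr"  ["yr"]
41. n0.depth = "uyr"  ["u" ++ S₁.live]
42. n0.live = "rm"  ["rm"]

6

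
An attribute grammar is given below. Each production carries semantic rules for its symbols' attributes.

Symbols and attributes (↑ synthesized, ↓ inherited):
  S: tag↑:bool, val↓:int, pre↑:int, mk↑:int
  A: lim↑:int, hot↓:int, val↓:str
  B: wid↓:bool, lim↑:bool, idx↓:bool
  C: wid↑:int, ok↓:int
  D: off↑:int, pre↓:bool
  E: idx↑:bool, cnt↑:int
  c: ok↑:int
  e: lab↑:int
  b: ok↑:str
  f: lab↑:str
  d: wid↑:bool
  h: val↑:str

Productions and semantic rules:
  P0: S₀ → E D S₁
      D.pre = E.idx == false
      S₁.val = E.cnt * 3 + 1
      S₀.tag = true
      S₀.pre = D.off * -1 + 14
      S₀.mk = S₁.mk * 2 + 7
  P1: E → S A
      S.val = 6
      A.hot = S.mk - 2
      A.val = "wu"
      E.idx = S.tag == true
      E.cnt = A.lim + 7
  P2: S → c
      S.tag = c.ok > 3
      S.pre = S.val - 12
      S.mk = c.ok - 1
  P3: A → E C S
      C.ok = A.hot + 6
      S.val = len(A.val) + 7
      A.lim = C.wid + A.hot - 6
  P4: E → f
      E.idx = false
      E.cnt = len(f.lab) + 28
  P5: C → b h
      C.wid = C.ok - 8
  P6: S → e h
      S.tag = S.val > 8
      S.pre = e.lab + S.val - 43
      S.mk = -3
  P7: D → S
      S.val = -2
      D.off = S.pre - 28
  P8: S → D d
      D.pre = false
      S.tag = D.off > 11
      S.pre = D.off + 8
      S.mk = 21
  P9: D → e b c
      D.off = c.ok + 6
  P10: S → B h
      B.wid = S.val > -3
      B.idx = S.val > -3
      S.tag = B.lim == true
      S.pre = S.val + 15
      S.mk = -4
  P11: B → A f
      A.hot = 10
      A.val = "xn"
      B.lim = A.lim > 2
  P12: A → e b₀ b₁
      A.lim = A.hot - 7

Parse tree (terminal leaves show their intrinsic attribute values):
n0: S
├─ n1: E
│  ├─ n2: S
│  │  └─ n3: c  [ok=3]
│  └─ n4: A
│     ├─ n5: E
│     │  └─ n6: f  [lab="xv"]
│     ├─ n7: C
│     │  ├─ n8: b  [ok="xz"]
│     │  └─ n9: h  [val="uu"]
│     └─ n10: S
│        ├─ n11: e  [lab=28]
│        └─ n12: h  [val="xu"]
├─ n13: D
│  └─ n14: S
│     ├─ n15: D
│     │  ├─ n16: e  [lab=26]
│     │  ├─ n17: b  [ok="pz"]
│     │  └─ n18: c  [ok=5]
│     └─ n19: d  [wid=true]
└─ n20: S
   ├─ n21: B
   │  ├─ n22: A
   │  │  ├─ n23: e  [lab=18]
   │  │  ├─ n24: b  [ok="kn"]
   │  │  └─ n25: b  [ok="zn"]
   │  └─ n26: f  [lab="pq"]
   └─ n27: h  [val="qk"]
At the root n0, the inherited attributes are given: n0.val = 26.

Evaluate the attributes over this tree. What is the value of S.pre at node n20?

1. n0.val = 26  [given at root]
2. n2.val = 6  [6]
3. n3.ok = 3  [terminal]
4. n2.tag = false  [c.ok > 3]
5. n2.pre = -6  [S.val - 12]
6. n2.mk = 2  [c.ok - 1]
7. n4.hot = 0  [S.mk - 2]
8. n4.val = "wu"  ["wu"]
9. n6.lab = "xv"  [terminal]
10. n5.idx = false  [false]
11. n5.cnt = 30  [len(f.lab) + 28]
12. n7.ok = 6  [A.hot + 6]
13. n8.ok = "xz"  [terminal]
14. n9.val = "uu"  [terminal]
15. n7.wid = -2  [C.ok - 8]
16. n10.val = 9  [len(A.val) + 7]
17. n11.lab = 28  [terminal]
18. n12.val = "xu"  [terminal]
19. n10.tag = true  [S.val > 8]
20. n10.pre = -6  [e.lab + S.val - 43]
21. n10.mk = -3  [-3]
22. n4.lim = -8  [C.wid + A.hot - 6]
23. n1.idx = false  [S.tag == true]
24. n1.cnt = -1  [A.lim + 7]
25. n13.pre = true  [E.idx == false]
26. n14.val = -2  [-2]
27. n15.pre = false  [false]
28. n16.lab = 26  [terminal]
29. n17.ok = "pz"  [terminal]
30. n18.ok = 5  [terminal]
31. n15.off = 11  [c.ok + 6]
32. n19.wid = true  [terminal]
33. n14.tag = false  [D.off > 11]
34. n14.pre = 19  [D.off + 8]
35. n14.mk = 21  [21]
36. n13.off = -9  [S.pre - 28]
37. n20.val = -2  [E.cnt * 3 + 1]
38. n21.wid = true  [S.val > -3]
39. n21.idx = true  [S.val > -3]
40. n22.hot = 10  [10]
41. n22.val = "xn"  ["xn"]
42. n23.lab = 18  [terminal]
43. n24.ok = "kn"  [terminal]
44. n25.ok = "zn"  [terminal]
45. n22.lim = 3  [A.hot - 7]
46. n26.lab = "pq"  [terminal]
47. n21.lim = true  [A.lim > 2]
48. n27.val = "qk"  [terminal]
49. n20.tag = true  [B.lim == true]
50. n20.pre = 13  [S.val + 15]
51. n20.mk = -4  [-4]
52. n0.tag = true  [true]
53. n0.pre = 23  [D.off * -1 + 14]
54. n0.mk = -1  [S₁.mk * 2 + 7]

13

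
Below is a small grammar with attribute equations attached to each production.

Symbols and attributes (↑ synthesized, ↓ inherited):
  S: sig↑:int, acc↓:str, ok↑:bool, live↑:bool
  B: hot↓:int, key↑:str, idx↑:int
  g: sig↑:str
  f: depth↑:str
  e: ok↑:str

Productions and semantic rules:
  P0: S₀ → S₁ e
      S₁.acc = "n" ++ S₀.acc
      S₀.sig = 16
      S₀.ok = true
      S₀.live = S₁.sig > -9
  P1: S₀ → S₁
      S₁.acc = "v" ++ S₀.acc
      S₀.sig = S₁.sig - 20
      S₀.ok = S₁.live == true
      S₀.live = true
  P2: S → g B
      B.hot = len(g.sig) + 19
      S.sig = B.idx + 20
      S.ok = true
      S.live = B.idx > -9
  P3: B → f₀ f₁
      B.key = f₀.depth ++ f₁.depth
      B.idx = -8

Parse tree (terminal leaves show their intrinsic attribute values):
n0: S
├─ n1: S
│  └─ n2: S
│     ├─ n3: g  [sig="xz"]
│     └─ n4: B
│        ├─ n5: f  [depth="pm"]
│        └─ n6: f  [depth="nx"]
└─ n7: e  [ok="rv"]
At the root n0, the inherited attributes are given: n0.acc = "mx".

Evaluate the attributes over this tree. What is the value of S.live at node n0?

1. n0.acc = "mx"  [given at root]
2. n1.acc = "nmx"  ["n" ++ S₀.acc]
3. n2.acc = "vnmx"  ["v" ++ S₀.acc]
4. n3.sig = "xz"  [terminal]
5. n4.hot = 21  [len(g.sig) + 19]
6. n5.depth = "pm"  [terminal]
7. n6.depth = "nx"  [terminal]
8. n4.key = "pmnx"  [f₀.depth ++ f₁.depth]
9. n4.idx = -8  [-8]
10. n2.sig = 12  [B.idx + 20]
11. n2.ok = true  [true]
12. n2.live = true  [B.idx > -9]
13. n1.sig = -8  [S₁.sig - 20]
14. n1.ok = true  [S₁.live == true]
15. n1.live = true  [true]
16. n7.ok = "rv"  [terminal]
17. n0.sig = 16  [16]
18. n0.ok = true  [true]
19. n0.live = true  [S₁.sig > -9]

true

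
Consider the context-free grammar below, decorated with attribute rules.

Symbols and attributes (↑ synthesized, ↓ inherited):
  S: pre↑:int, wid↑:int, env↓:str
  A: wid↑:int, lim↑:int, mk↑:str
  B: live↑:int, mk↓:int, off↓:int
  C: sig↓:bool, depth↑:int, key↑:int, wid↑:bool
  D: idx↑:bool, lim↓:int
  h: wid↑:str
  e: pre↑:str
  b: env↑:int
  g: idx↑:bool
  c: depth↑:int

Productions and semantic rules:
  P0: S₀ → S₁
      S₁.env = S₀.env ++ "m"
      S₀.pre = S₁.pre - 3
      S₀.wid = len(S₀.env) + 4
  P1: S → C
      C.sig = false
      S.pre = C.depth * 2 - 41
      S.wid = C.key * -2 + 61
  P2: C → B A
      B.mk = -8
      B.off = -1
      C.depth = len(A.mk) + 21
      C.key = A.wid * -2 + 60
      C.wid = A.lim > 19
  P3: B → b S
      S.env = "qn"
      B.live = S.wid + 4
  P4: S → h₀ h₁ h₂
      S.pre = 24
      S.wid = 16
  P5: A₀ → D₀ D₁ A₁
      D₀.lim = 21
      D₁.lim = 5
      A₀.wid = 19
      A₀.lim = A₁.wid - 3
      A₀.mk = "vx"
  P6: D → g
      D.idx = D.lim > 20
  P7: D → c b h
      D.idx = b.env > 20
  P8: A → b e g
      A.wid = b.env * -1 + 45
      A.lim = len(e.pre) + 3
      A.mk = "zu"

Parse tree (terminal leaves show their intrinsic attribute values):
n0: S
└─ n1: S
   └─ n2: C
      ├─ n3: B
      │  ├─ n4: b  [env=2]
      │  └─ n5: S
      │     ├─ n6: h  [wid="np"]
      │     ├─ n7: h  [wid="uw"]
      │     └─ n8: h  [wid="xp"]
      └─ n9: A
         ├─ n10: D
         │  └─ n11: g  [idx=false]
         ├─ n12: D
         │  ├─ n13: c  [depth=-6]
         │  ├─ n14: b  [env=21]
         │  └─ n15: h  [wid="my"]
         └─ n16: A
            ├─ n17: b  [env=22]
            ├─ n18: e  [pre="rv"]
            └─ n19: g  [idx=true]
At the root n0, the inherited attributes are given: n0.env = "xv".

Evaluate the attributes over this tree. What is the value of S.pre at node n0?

1. n0.env = "xv"  [given at root]
2. n1.env = "xvm"  [S₀.env ++ "m"]
3. n2.sig = false  [false]
4. n3.mk = -8  [-8]
5. n3.off = -1  [-1]
6. n4.env = 2  [terminal]
7. n5.env = "qn"  ["qn"]
8. n6.wid = "np"  [terminal]
9. n7.wid = "uw"  [terminal]
10. n8.wid = "xp"  [terminal]
11. n5.pre = 24  [24]
12. n5.wid = 16  [16]
13. n3.live = 20  [S.wid + 4]
14. n10.lim = 21  [21]
15. n11.idx = false  [terminal]
16. n10.idx = true  [D.lim > 20]
17. n12.lim = 5  [5]
18. n13.depth = -6  [terminal]
19. n14.env = 21  [terminal]
20. n15.wid = "my"  [terminal]
21. n12.idx = true  [b.env > 20]
22. n17.env = 22  [terminal]
23. n18.pre = "rv"  [terminal]
24. n19.idx = true  [terminal]
25. n16.wid = 23  [b.env * -1 + 45]
26. n16.lim = 5  [len(e.pre) + 3]
27. n16.mk = "zu"  ["zu"]
28. n9.wid = 19  [19]
29. n9.lim = 20  [A₁.wid - 3]
30. n9.mk = "vx"  ["vx"]
31. n2.depth = 23  [len(A.mk) + 21]
32. n2.key = 22  [A.wid * -2 + 60]
33. n2.wid = true  [A.lim > 19]
34. n1.pre = 5  [C.depth * 2 - 41]
35. n1.wid = 17  [C.key * -2 + 61]
36. n0.pre = 2  [S₁.pre - 3]
37. n0.wid = 6  [len(S₀.env) + 4]

2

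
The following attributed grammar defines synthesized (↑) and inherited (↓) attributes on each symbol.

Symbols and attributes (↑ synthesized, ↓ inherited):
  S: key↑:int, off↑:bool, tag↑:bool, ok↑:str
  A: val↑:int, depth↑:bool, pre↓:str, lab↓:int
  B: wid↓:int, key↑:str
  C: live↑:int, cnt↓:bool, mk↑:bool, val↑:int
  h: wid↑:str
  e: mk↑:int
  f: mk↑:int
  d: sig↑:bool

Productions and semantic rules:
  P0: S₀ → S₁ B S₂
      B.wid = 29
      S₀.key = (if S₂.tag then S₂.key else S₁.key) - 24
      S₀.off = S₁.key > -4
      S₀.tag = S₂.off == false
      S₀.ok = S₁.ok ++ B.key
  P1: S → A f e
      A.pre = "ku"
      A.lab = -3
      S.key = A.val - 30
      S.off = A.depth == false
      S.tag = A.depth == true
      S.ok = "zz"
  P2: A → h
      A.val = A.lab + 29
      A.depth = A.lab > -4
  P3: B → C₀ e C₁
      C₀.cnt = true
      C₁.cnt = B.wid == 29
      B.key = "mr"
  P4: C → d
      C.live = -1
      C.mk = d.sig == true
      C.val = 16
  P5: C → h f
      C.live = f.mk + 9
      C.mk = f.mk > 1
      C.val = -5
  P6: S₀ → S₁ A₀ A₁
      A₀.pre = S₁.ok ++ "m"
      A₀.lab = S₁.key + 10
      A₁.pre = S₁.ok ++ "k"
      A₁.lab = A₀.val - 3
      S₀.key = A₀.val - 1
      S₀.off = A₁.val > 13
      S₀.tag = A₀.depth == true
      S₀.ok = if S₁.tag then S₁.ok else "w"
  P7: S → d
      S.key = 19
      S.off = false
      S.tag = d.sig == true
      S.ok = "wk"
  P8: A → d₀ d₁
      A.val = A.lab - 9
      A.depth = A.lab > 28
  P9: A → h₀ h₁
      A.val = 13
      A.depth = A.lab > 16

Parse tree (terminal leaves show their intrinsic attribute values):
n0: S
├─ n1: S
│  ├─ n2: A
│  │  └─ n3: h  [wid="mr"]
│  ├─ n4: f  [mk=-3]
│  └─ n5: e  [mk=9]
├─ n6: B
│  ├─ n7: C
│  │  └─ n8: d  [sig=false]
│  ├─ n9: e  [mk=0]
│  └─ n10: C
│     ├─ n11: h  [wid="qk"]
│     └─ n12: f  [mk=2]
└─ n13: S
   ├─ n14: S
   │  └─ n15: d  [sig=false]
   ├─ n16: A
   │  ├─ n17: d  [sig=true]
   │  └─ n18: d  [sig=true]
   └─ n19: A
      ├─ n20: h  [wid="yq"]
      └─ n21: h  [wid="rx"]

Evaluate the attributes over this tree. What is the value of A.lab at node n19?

1. n2.pre = "ku"  ["ku"]
2. n2.lab = -3  [-3]
3. n3.wid = "mr"  [terminal]
4. n2.val = 26  [A.lab + 29]
5. n2.depth = true  [A.lab > -4]
6. n4.mk = -3  [terminal]
7. n5.mk = 9  [terminal]
8. n1.key = -4  [A.val - 30]
9. n1.off = false  [A.depth == false]
10. n1.tag = true  [A.depth == true]
11. n1.ok = "zz"  ["zz"]
12. n6.wid = 29  [29]
13. n7.cnt = true  [true]
14. n8.sig = false  [terminal]
15. n7.live = -1  [-1]
16. n7.mk = false  [d.sig == true]
17. n7.val = 16  [16]
18. n9.mk = 0  [terminal]
19. n10.cnt = true  [B.wid == 29]
20. n11.wid = "qk"  [terminal]
21. n12.mk = 2  [terminal]
22. n10.live = 11  [f.mk + 9]
23. n10.mk = true  [f.mk > 1]
24. n10.val = -5  [-5]
25. n6.key = "mr"  ["mr"]
26. n15.sig = false  [terminal]
27. n14.key = 19  [19]
28. n14.off = false  [false]
29. n14.tag = false  [d.sig == true]
30. n14.ok = "wk"  ["wk"]
31. n16.pre = "wkm"  [S₁.ok ++ "m"]
32. n16.lab = 29  [S₁.key + 10]
33. n17.sig = true  [terminal]
34. n18.sig = true  [terminal]
35. n16.val = 20  [A.lab - 9]
36. n16.depth = true  [A.lab > 28]
37. n19.pre = "wkk"  [S₁.ok ++ "k"]
38. n19.lab = 17  [A₀.val - 3]
39. n20.wid = "yq"  [terminal]
40. n21.wid = "rx"  [terminal]
41. n19.val = 13  [13]
42. n19.depth = true  [A.lab > 16]
43. n13.key = 19  [A₀.val - 1]
44. n13.off = false  [A₁.val > 13]
45. n13.tag = true  [A₀.depth == true]
46. n13.ok = "w"  [if S₁.tag then S₁.ok else "w"]
47. n0.key = -5  [(if S₂.tag then S₂.key else S₁.key) - 24]
48. n0.off = false  [S₁.key > -4]
49. n0.tag = true  [S₂.off == false]
50. n0.ok = "zzmr"  [S₁.ok ++ B.key]

17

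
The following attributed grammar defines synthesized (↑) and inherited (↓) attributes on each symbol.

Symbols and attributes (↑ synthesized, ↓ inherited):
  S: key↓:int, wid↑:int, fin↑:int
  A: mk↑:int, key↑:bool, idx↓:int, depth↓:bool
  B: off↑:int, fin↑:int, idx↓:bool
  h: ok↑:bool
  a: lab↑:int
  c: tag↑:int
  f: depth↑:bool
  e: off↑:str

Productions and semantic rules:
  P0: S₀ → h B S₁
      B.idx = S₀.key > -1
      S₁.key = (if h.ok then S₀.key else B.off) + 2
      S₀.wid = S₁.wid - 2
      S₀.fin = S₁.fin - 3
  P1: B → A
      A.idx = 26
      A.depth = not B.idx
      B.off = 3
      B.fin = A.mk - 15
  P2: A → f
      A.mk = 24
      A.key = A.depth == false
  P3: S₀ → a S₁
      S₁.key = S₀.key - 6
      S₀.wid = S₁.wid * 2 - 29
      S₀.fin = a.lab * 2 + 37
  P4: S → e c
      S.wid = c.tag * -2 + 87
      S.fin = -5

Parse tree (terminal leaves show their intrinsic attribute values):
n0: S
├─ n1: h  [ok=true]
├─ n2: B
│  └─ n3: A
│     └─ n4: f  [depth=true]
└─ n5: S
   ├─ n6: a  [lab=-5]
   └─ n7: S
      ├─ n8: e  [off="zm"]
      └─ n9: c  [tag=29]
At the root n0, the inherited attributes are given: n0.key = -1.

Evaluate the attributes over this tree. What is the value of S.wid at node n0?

1. n0.key = -1  [given at root]
2. n1.ok = true  [terminal]
3. n2.idx = false  [S₀.key > -1]
4. n3.idx = 26  [26]
5. n3.depth = true  [not B.idx]
6. n4.depth = true  [terminal]
7. n3.mk = 24  [24]
8. n3.key = false  [A.depth == false]
9. n2.off = 3  [3]
10. n2.fin = 9  [A.mk - 15]
11. n5.key = 1  [(if h.ok then S₀.key else B.off) + 2]
12. n6.lab = -5  [terminal]
13. n7.key = -5  [S₀.key - 6]
14. n8.off = "zm"  [terminal]
15. n9.tag = 29  [terminal]
16. n7.wid = 29  [c.tag * -2 + 87]
17. n7.fin = -5  [-5]
18. n5.wid = 29  [S₁.wid * 2 - 29]
19. n5.fin = 27  [a.lab * 2 + 37]
20. n0.wid = 27  [S₁.wid - 2]
21. n0.fin = 24  [S₁.fin - 3]

27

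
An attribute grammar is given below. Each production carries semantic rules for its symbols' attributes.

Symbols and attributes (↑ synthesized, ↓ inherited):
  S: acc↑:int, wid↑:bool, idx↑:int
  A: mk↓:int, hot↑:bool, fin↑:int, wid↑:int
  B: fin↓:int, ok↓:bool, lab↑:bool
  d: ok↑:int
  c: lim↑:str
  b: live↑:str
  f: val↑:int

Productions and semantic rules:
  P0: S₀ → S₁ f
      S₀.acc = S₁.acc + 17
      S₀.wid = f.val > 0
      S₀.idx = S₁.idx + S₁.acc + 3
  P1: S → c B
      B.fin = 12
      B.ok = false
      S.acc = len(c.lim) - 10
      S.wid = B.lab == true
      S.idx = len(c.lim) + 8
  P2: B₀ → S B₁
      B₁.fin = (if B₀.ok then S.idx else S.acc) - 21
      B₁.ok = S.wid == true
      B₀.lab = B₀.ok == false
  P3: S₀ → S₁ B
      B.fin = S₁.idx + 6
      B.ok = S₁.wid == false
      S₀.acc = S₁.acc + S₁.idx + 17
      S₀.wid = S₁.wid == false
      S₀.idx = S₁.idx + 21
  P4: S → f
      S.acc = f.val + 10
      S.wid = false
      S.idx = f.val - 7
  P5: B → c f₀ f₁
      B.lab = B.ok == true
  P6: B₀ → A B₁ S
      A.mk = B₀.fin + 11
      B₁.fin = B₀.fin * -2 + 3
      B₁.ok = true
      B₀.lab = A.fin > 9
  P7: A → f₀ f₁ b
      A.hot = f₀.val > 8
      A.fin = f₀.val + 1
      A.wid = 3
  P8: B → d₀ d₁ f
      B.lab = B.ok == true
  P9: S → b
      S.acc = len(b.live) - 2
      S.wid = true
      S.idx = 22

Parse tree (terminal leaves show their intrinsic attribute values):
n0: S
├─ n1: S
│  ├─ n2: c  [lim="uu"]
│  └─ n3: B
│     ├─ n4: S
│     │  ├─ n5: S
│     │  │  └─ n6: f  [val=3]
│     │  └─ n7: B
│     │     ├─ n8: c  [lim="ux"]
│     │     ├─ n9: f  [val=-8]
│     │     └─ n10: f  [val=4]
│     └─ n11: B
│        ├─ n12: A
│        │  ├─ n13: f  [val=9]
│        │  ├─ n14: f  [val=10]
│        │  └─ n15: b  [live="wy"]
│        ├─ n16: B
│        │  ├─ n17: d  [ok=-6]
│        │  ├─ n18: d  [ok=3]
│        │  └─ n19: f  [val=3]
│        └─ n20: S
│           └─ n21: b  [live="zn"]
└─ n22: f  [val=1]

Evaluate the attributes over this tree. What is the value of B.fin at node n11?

5

1. n2.lim = "uu"  [terminal]
2. n3.fin = 12  [12]
3. n3.ok = false  [false]
4. n6.val = 3  [terminal]
5. n5.acc = 13  [f.val + 10]
6. n5.wid = false  [false]
7. n5.idx = -4  [f.val - 7]
8. n7.fin = 2  [S₁.idx + 6]
9. n7.ok = true  [S₁.wid == false]
10. n8.lim = "ux"  [terminal]
11. n9.val = -8  [terminal]
12. n10.val = 4  [terminal]
13. n7.lab = true  [B.ok == true]
14. n4.acc = 26  [S₁.acc + S₁.idx + 17]
15. n4.wid = true  [S₁.wid == false]
16. n4.idx = 17  [S₁.idx + 21]
17. n11.fin = 5  [(if B₀.ok then S.idx else S.acc) - 21]
18. n11.ok = true  [S.wid == true]
19. n12.mk = 16  [B₀.fin + 11]
20. n13.val = 9  [terminal]
21. n14.val = 10  [terminal]
22. n15.live = "wy"  [terminal]
23. n12.hot = true  [f₀.val > 8]
24. n12.fin = 10  [f₀.val + 1]
25. n12.wid = 3  [3]
26. n16.fin = -7  [B₀.fin * -2 + 3]
27. n16.ok = true  [true]
28. n17.ok = -6  [terminal]
29. n18.ok = 3  [terminal]
30. n19.val = 3  [terminal]
31. n16.lab = true  [B.ok == true]
32. n21.live = "zn"  [terminal]
33. n20.acc = 0  [len(b.live) - 2]
34. n20.wid = true  [true]
35. n20.idx = 22  [22]
36. n11.lab = true  [A.fin > 9]
37. n3.lab = true  [B₀.ok == false]
38. n1.acc = -8  [len(c.lim) - 10]
39. n1.wid = true  [B.lab == true]
40. n1.idx = 10  [len(c.lim) + 8]
41. n22.val = 1  [terminal]
42. n0.acc = 9  [S₁.acc + 17]
43. n0.wid = true  [f.val > 0]
44. n0.idx = 5  [S₁.idx + S₁.acc + 3]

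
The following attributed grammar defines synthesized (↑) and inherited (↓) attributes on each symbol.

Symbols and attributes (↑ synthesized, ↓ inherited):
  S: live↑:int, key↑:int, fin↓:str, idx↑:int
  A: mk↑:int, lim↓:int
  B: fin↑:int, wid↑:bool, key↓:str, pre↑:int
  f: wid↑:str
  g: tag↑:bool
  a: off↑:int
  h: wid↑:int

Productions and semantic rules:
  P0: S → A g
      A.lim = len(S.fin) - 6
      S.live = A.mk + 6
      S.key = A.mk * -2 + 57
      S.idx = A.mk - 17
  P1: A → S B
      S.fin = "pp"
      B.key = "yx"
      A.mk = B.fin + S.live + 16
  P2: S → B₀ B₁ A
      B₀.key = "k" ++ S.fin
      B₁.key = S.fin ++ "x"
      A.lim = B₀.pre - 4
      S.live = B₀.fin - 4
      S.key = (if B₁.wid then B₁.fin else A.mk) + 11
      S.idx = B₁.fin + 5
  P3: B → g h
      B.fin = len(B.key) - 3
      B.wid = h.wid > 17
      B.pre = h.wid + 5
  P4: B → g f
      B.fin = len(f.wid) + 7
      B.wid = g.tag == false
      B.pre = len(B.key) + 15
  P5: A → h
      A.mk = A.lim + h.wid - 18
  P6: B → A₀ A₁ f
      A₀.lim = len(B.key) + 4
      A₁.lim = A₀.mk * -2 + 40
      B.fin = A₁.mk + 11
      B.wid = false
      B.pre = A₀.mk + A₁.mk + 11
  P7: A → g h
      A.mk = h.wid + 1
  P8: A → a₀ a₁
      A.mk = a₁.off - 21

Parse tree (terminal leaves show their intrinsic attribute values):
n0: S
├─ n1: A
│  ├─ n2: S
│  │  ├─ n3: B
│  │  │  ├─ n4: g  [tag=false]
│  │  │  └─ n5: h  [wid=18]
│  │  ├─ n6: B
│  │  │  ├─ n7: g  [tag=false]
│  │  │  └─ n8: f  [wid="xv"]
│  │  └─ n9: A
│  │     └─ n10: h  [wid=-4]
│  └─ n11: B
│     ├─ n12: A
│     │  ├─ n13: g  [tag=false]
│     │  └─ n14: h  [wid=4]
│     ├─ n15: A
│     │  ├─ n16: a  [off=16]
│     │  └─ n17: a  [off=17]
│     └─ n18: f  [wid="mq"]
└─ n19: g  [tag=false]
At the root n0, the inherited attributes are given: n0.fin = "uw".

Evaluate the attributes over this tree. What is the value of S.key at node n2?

1. n0.fin = "uw"  [given at root]
2. n1.lim = -4  [len(S.fin) - 6]
3. n2.fin = "pp"  ["pp"]
4. n3.key = "kpp"  ["k" ++ S.fin]
5. n4.tag = false  [terminal]
6. n5.wid = 18  [terminal]
7. n3.fin = 0  [len(B.key) - 3]
8. n3.wid = true  [h.wid > 17]
9. n3.pre = 23  [h.wid + 5]
10. n6.key = "ppx"  [S.fin ++ "x"]
11. n7.tag = false  [terminal]
12. n8.wid = "xv"  [terminal]
13. n6.fin = 9  [len(f.wid) + 7]
14. n6.wid = true  [g.tag == false]
15. n6.pre = 18  [len(B.key) + 15]
16. n9.lim = 19  [B₀.pre - 4]
17. n10.wid = -4  [terminal]
18. n9.mk = -3  [A.lim + h.wid - 18]
19. n2.live = -4  [B₀.fin - 4]
20. n2.key = 20  [(if B₁.wid then B₁.fin else A.mk) + 11]
21. n2.idx = 14  [B₁.fin + 5]
22. n11.key = "yx"  ["yx"]
23. n12.lim = 6  [len(B.key) + 4]
24. n13.tag = false  [terminal]
25. n14.wid = 4  [terminal]
26. n12.mk = 5  [h.wid + 1]
27. n15.lim = 30  [A₀.mk * -2 + 40]
28. n16.off = 16  [terminal]
29. n17.off = 17  [terminal]
30. n15.mk = -4  [a₁.off - 21]
31. n18.wid = "mq"  [terminal]
32. n11.fin = 7  [A₁.mk + 11]
33. n11.wid = false  [false]
34. n11.pre = 12  [A₀.mk + A₁.mk + 11]
35. n1.mk = 19  [B.fin + S.live + 16]
36. n19.tag = false  [terminal]
37. n0.live = 25  [A.mk + 6]
38. n0.key = 19  [A.mk * -2 + 57]
39. n0.idx = 2  [A.mk - 17]

20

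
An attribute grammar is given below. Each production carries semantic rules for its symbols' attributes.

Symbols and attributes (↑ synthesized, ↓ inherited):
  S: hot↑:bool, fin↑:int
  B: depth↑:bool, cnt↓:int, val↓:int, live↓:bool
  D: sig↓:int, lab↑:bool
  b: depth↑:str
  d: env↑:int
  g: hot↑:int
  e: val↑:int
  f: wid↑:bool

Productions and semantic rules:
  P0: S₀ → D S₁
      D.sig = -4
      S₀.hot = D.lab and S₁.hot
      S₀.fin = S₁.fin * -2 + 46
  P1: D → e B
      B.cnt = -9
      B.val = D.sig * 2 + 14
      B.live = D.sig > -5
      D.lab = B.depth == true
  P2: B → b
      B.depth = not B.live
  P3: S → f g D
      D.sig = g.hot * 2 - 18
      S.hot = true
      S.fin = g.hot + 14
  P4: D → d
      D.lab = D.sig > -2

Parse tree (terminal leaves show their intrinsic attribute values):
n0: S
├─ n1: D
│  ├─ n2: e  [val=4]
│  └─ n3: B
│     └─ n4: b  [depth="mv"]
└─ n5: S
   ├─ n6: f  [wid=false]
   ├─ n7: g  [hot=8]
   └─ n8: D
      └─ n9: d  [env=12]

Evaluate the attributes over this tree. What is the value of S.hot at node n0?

false

1. n1.sig = -4  [-4]
2. n2.val = 4  [terminal]
3. n3.cnt = -9  [-9]
4. n3.val = 6  [D.sig * 2 + 14]
5. n3.live = true  [D.sig > -5]
6. n4.depth = "mv"  [terminal]
7. n3.depth = false  [not B.live]
8. n1.lab = false  [B.depth == true]
9. n6.wid = false  [terminal]
10. n7.hot = 8  [terminal]
11. n8.sig = -2  [g.hot * 2 - 18]
12. n9.env = 12  [terminal]
13. n8.lab = false  [D.sig > -2]
14. n5.hot = true  [true]
15. n5.fin = 22  [g.hot + 14]
16. n0.hot = false  [D.lab and S₁.hot]
17. n0.fin = 2  [S₁.fin * -2 + 46]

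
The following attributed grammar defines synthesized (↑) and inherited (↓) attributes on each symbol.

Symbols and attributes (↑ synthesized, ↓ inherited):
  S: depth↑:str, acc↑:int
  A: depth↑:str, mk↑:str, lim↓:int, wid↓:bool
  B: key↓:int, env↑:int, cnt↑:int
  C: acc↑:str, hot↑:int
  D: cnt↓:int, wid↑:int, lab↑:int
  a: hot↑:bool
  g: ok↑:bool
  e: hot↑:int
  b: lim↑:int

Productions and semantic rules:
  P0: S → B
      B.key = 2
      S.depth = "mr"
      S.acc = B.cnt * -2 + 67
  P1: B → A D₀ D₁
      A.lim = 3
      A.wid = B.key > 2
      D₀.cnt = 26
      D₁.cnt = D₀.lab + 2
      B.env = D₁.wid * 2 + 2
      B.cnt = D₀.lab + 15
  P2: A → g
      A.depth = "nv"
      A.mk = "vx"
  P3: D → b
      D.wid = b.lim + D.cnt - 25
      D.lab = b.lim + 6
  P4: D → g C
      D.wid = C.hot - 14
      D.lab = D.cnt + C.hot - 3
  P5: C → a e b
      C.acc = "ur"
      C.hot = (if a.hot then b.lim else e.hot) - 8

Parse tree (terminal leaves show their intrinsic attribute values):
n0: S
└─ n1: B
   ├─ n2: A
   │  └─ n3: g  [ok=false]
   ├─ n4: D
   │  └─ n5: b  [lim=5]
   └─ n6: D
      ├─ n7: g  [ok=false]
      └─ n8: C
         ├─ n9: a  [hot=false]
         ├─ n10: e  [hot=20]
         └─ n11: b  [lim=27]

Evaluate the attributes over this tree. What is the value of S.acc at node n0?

1. n1.key = 2  [2]
2. n2.lim = 3  [3]
3. n2.wid = false  [B.key > 2]
4. n3.ok = false  [terminal]
5. n2.depth = "nv"  ["nv"]
6. n2.mk = "vx"  ["vx"]
7. n4.cnt = 26  [26]
8. n5.lim = 5  [terminal]
9. n4.wid = 6  [b.lim + D.cnt - 25]
10. n4.lab = 11  [b.lim + 6]
11. n6.cnt = 13  [D₀.lab + 2]
12. n7.ok = false  [terminal]
13. n9.hot = false  [terminal]
14. n10.hot = 20  [terminal]
15. n11.lim = 27  [terminal]
16. n8.acc = "ur"  ["ur"]
17. n8.hot = 12  [(if a.hot then b.lim else e.hot) - 8]
18. n6.wid = -2  [C.hot - 14]
19. n6.lab = 22  [D.cnt + C.hot - 3]
20. n1.env = -2  [D₁.wid * 2 + 2]
21. n1.cnt = 26  [D₀.lab + 15]
22. n0.depth = "mr"  ["mr"]
23. n0.acc = 15  [B.cnt * -2 + 67]

15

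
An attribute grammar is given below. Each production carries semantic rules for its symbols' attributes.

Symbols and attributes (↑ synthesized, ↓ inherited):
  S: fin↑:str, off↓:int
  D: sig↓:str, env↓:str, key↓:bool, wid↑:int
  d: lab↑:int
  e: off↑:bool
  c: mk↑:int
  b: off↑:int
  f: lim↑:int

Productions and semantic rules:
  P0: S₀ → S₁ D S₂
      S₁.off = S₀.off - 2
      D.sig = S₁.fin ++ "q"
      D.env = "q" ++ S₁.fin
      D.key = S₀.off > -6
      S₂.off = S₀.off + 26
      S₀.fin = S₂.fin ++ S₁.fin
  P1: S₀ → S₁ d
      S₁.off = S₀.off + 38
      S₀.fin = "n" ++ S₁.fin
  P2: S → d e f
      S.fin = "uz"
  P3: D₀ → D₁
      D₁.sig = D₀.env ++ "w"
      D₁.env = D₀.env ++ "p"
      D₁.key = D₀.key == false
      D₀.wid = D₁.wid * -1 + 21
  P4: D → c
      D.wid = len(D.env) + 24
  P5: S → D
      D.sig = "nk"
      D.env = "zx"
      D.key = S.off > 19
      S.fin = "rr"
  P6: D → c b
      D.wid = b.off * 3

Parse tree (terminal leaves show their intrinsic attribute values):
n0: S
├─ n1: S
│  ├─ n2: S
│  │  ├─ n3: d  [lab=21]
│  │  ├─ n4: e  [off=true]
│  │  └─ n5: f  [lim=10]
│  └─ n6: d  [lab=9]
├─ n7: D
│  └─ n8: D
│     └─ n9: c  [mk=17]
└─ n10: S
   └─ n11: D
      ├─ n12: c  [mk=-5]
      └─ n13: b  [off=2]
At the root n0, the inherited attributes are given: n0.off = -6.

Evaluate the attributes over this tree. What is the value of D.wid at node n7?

1. n0.off = -6  [given at root]
2. n1.off = -8  [S₀.off - 2]
3. n2.off = 30  [S₀.off + 38]
4. n3.lab = 21  [terminal]
5. n4.off = true  [terminal]
6. n5.lim = 10  [terminal]
7. n2.fin = "uz"  ["uz"]
8. n6.lab = 9  [terminal]
9. n1.fin = "nuz"  ["n" ++ S₁.fin]
10. n7.sig = "nuzq"  [S₁.fin ++ "q"]
11. n7.env = "qnuz"  ["q" ++ S₁.fin]
12. n7.key = false  [S₀.off > -6]
13. n8.sig = "qnuzw"  [D₀.env ++ "w"]
14. n8.env = "qnuzp"  [D₀.env ++ "p"]
15. n8.key = true  [D₀.key == false]
16. n9.mk = 17  [terminal]
17. n8.wid = 29  [len(D.env) + 24]
18. n7.wid = -8  [D₁.wid * -1 + 21]
19. n10.off = 20  [S₀.off + 26]
20. n11.sig = "nk"  ["nk"]
21. n11.env = "zx"  ["zx"]
22. n11.key = true  [S.off > 19]
23. n12.mk = -5  [terminal]
24. n13.off = 2  [terminal]
25. n11.wid = 6  [b.off * 3]
26. n10.fin = "rr"  ["rr"]
27. n0.fin = "rrnuz"  [S₂.fin ++ S₁.fin]

-8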